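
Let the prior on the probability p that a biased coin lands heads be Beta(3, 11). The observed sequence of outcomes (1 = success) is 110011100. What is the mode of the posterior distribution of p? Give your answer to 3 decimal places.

Prior: Beta(3, 11).
Data: 5 successes in 9 trials (from the sequence). The binomial likelihood contributes p^5(1−p)^4, so the posterior is Beta(3+5, 11+4) = Beta(8, 15).
For Beta(a, b) with a, b > 1 the mode is (a−1)/(a+b−2) = 7/21 ≈ 0.333.

p̂_MAP = 0.333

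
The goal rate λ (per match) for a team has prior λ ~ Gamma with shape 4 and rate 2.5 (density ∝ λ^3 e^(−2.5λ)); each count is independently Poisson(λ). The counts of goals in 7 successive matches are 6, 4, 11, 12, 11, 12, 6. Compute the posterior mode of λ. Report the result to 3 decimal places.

λ̂_MAP = 6.842

Σxᵢ = 6+4+11+12+11+12+6 = 62, with n = 7.
Posterior ∝ λ^3e^(−2.5λ) · λ^62e^(−7λ) = λ^65e^(−9.5λ), i.e. Gamma(shape=66, rate=9.5).
The mode of a Gamma(a, b) with a ≥ 1 (shape–rate) is (a−1)/b = 65/9.5 ≈ 6.842.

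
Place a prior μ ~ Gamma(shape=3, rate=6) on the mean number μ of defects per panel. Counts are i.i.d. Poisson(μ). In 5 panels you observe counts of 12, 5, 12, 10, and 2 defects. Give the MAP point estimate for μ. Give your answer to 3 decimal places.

Σxᵢ = 12+5+12+10+2 = 41, with n = 5.
Posterior ∝ μ^2e^(−6μ) · μ^41e^(−5μ) = μ^43e^(−11μ), i.e. Gamma(shape=44, rate=11).
The mode of a Gamma(a, b) with a ≥ 1 (shape–rate) is (a−1)/b = 43/11 ≈ 3.909.

μ̂_MAP = 3.909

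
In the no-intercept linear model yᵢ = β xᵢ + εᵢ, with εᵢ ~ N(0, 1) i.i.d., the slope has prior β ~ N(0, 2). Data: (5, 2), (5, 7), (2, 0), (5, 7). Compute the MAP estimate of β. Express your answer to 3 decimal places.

log p(β | y) = −Σ(yᵢ − βxᵢ)²/(2·1) − β²/(2·2) + const.
Setting the derivative to zero: Σxᵢ(yᵢ − βxᵢ)/1 − β/2 = 0, so β = Σxᵢyᵢ / (Σxᵢ² + σ²/τ²).
Σxᵢyᵢ = 5·2 + 5·7 + 2·0 + 5·7 = 80; Σxᵢ² = 79; σ²/τ² = 0.5.
β̂_MAP = 80 / (79 + 0.5) = 80/79.5 ≈ 1.006.

β̂_MAP = 1.006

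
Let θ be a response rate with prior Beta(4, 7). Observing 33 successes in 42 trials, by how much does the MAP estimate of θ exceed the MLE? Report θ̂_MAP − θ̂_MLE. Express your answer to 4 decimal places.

Posterior is Beta(37, 16); MAP = (37−1)/(53−2) = 36/51 ≈ 0.70588.
MLE ignores the prior: θ̂_MLE = k/n = 33/42 ≈ 0.78571.
Difference = 36/51 − 33/42 = -19/238 ≈ -0.0798.

MAP − MLE = -0.0798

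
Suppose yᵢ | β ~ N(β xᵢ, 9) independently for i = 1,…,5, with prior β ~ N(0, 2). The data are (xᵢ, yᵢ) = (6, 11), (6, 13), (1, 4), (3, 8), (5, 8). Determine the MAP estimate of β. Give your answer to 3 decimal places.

β̂_MAP = 1.901

log p(β | y) = −Σ(yᵢ − βxᵢ)²/(2·9) − β²/(2·2) + const.
Setting the derivative to zero: Σxᵢ(yᵢ − βxᵢ)/9 − β/2 = 0, so β = Σxᵢyᵢ / (Σxᵢ² + σ²/τ²).
Σxᵢyᵢ = 6·11 + 6·13 + 1·4 + 3·8 + 5·8 = 212; Σxᵢ² = 107; σ²/τ² = 4.5.
β̂_MAP = 212 / (107 + 4.5) = 212/111.5 ≈ 1.901.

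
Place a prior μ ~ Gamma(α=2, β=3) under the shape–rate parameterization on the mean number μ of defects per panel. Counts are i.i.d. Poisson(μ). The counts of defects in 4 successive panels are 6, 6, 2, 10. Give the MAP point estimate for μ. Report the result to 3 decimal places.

Σxᵢ = 6+6+2+10 = 24, with n = 4.
Posterior ∝ μe^(−3μ) · μ^24e^(−4μ) = μ^25e^(−7μ), i.e. Gamma(shape=26, rate=7).
The mode of a Gamma(a, b) with a ≥ 1 (shape–rate) is (a−1)/b = 25/7 ≈ 3.571.

μ̂_MAP = 3.571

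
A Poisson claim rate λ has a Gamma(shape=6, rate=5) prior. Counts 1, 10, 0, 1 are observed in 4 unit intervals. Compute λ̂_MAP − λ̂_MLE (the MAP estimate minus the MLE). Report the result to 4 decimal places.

Σxᵢ = 12. Posterior is Gamma(18, 9); MAP = (18−1)/9 = 17/9 ≈ 1.88889.
MLE = x̄ = 12/4 ≈ 3.00000.
Difference = 17/9 − 12/4 = -10/9 ≈ -1.1111.

MAP − MLE = -1.1111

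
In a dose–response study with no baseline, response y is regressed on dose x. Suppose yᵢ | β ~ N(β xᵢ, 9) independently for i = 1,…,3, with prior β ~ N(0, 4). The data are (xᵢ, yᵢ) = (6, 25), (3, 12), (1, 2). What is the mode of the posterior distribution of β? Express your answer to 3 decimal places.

β̂_MAP = 3.896

log p(β | y) = −Σ(yᵢ − βxᵢ)²/(2·9) − β²/(2·4) + const.
Setting the derivative to zero: Σxᵢ(yᵢ − βxᵢ)/9 − β/4 = 0, so β = Σxᵢyᵢ / (Σxᵢ² + σ²/τ²).
Σxᵢyᵢ = 6·25 + 3·12 + 1·2 = 188; Σxᵢ² = 46; σ²/τ² = 2.25.
β̂_MAP = 188 / (46 + 2.25) = 188/48.25 ≈ 3.896.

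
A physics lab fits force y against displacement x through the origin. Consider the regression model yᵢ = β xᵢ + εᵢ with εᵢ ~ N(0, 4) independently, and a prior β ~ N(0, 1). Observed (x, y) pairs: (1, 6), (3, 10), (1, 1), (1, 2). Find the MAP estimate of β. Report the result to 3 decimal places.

log p(β | y) = −Σ(yᵢ − βxᵢ)²/(2·4) − β²/(2·1) + const.
Setting the derivative to zero: Σxᵢ(yᵢ − βxᵢ)/4 − β/1 = 0, so β = Σxᵢyᵢ / (Σxᵢ² + σ²/τ²).
Σxᵢyᵢ = 1·6 + 3·10 + 1·1 + 1·2 = 39; Σxᵢ² = 12; σ²/τ² = 4.
β̂_MAP = 39 / (12 + 4) = 39/16 ≈ 2.438.

β̂_MAP = 2.438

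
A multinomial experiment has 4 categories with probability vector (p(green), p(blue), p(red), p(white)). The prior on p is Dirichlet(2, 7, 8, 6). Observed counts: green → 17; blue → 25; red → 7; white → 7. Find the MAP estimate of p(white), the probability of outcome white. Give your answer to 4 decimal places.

MAP estimate of p(white) = 0.1600

The posterior is Dirichlet(αᵢ + nᵢ) = Dirichlet(19, 32, 15, 13).
For a Dirichlet(a₁,…,a_K) with all aᵢ > 1, the mode has j-th component (aⱼ − 1)/(Σaᵢ − K).
Here Σaᵢ = 79 and K = 4, so p(white) = (13 − 1)/(79 − 4) = 12/75 ≈ 0.1600.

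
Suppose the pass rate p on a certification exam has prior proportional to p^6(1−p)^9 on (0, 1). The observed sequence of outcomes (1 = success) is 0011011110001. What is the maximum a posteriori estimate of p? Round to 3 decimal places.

The prior density ∝ p^6(1−p)^9 is the kernel of Beta(7, 10).
Data: 7 successes in 13 trials (from the sequence). The binomial likelihood contributes p^7(1−p)^6, so the posterior is Beta(7+7, 10+6) = Beta(14, 16).
For Beta(a, b) with a, b > 1 the mode is (a−1)/(a+b−2) = 13/28 ≈ 0.464.

p̂_MAP = 0.464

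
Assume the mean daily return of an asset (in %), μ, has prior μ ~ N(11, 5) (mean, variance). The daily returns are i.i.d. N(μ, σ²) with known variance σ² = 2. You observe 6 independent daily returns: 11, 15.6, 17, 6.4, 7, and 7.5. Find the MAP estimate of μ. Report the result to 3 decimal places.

μ̂_MAP = 10.766

n = 6; x̄ = (11 + 15.6 + 17 + 6.4 + 7 + 7.5)/6 = 64.5/6 = 10.75.
For a Normal prior and Normal likelihood with known variance, the posterior is Normal; its mode equals its mean, the precision-weighted average.
Prior precision 1/σ₀² = 1/5 = 0.2; data precision n/σ² = 6/2 = 3.
μ̂ = (0.2·11 + 3·10.75) / (0.2 + 3) = 34.45/3.2 = 10.765625 ≈ 10.766.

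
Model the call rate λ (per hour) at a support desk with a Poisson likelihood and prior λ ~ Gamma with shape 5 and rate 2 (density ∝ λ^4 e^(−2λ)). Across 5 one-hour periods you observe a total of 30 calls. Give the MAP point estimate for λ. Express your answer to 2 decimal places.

λ̂_MAP = 4.86

Σxᵢ = 30, n = 5.
Posterior ∝ λ^4e^(−2λ) · λ^30e^(−5λ) = λ^34e^(−7λ), i.e. Gamma(shape=35, rate=7).
The mode of a Gamma(a, b) with a ≥ 1 (shape–rate) is (a−1)/b = 34/7 ≈ 4.86.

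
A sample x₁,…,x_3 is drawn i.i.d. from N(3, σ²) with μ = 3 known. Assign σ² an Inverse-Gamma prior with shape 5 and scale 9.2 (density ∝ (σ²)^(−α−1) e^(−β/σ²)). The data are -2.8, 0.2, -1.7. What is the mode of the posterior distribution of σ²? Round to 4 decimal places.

Sum of squared deviations about the known mean: SS = (-2.8−3)² + (0.2−3)² + (-1.7−3)² = 63.57.
The Normal likelihood contributes (σ²)^(−n/2) exp(−SS/(2σ²)), so the posterior is Inverse-Gamma(α + n/2, β + SS/2) = Inverse-Gamma(6.5, 40.985).
The mode of Inverse-Gamma(a, b) is b/(a+1) = 40.985/7.5 ≈ 5.4647.

σ̂²_MAP = 5.4647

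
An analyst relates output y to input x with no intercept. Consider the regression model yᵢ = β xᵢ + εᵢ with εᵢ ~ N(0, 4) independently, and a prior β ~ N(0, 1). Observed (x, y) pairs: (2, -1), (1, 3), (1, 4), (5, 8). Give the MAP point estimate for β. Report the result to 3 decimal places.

β̂_MAP = 1.286

log p(β | y) = −Σ(yᵢ − βxᵢ)²/(2·4) − β²/(2·1) + const.
Setting the derivative to zero: Σxᵢ(yᵢ − βxᵢ)/4 − β/1 = 0, so β = Σxᵢyᵢ / (Σxᵢ² + σ²/τ²).
Σxᵢyᵢ = 2·(-1) + 1·3 + 1·4 + 5·8 = 45; Σxᵢ² = 31; σ²/τ² = 4.
β̂_MAP = 45 / (31 + 4) = 45/35 ≈ 1.286.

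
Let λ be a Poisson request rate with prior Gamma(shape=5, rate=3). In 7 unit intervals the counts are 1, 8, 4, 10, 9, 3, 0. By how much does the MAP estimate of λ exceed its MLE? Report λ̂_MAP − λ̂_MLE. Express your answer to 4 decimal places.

Σxᵢ = 35. Posterior is Gamma(40, 10); MAP = (40−1)/10 = 39/10 ≈ 3.90000.
MLE = x̄ = 35/7 ≈ 5.00000.
Difference = 39/10 − 35/7 = -11/10 ≈ -1.1000.

MAP − MLE = -1.1000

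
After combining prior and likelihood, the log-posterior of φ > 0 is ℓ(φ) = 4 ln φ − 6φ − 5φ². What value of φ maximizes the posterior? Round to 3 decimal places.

ℓ'(φ) = 4/φ − 6 − 10φ. Setting this to zero and multiplying by φ: 10φ² + 6φ − 4 = 0.
φ = (−6 + √(6² + 4·10·4)) / (2·10) = (−6 + √196) / 20 = (−6 + 14)/20 = 2/5.
ℓ''(φ) = −4/φ² − 10 < 0, confirming a maximum.

φ̂_MAP = 0.400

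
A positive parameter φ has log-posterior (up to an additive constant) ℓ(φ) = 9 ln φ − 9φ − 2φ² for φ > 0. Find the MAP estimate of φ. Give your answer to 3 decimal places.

ℓ'(φ) = 9/φ − 9 − 4φ. Setting this to zero and multiplying by φ: 4φ² + 9φ − 9 = 0.
φ = (−9 + √(9² + 4·4·9)) / (2·4) = (−9 + √225) / 8 = (−9 + 15)/8 = 3/4.
ℓ''(φ) = −9/φ² − 4 < 0, confirming a maximum.

φ̂_MAP = 0.750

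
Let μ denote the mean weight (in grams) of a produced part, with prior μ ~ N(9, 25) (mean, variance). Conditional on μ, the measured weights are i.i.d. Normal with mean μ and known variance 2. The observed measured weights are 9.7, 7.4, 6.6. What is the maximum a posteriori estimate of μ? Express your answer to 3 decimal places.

n = 3; x̄ = (9.7 + 7.4 + 6.6)/3 = 23.7/3 = 7.9.
For a Normal prior and Normal likelihood with known variance, the posterior is Normal; its mode equals its mean, the precision-weighted average.
Prior precision 1/σ₀² = 1/25 = 0.04; data precision n/σ² = 3/2 = 1.5.
μ̂ = (0.04·9 + 1.5·7.9) / (0.04 + 1.5) = 12.21/1.54 = 111/14 ≈ 7.929.

μ̂_MAP = 7.929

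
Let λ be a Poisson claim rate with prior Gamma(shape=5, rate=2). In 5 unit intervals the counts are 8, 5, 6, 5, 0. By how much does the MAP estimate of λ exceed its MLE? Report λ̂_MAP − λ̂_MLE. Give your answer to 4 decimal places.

MAP − MLE = -0.8000

Σxᵢ = 24. Posterior is Gamma(29, 7); MAP = (29−1)/7 = 28/7 ≈ 4.00000.
MLE = x̄ = 24/5 ≈ 4.80000.
Difference = 28/7 − 24/5 = -4/5 ≈ -0.8000.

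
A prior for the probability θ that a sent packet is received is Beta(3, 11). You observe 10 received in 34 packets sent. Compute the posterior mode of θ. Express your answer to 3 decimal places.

Prior: Beta(3, 11).
Data: 10 successes in 34 trials. The binomial likelihood contributes θ^10(1−θ)^24, so the posterior is Beta(3+10, 11+24) = Beta(13, 35).
For Beta(a, b) with a, b > 1 the mode is (a−1)/(a+b−2) = 12/46 ≈ 0.261.

θ̂_MAP = 0.261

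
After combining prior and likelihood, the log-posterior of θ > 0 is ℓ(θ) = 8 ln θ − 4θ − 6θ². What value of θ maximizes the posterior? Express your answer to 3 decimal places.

θ̂_MAP = 0.667

ℓ'(θ) = 8/θ − 4 − 12θ. Setting this to zero and multiplying by θ: 12θ² + 4θ − 8 = 0.
θ = (−4 + √(4² + 4·12·8)) / (2·12) = (−4 + √400) / 24 = (−4 + 20)/24 = 2/3.
ℓ''(θ) = −8/θ² − 12 < 0, confirming a maximum.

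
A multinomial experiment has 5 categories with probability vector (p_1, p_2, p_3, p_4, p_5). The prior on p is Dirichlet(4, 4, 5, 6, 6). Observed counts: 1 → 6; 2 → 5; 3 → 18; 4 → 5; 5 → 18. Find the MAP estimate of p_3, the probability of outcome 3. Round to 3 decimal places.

MAP estimate: 0.306

The posterior is Dirichlet(αᵢ + nᵢ) = Dirichlet(10, 9, 23, 11, 24).
For a Dirichlet(a₁,…,a_K) with all aᵢ > 1, the mode has j-th component (aⱼ − 1)/(Σaᵢ − K).
Here Σaᵢ = 77 and K = 5, so p_3 = (23 − 1)/(77 − 5) = 22/72 ≈ 0.306.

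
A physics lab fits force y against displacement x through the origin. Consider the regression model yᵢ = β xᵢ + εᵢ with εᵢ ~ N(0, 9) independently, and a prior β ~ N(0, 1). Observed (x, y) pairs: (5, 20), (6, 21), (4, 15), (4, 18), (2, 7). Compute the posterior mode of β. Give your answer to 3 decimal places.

log p(β | y) = −Σ(yᵢ − βxᵢ)²/(2·9) − β²/(2·1) + const.
Setting the derivative to zero: Σxᵢ(yᵢ − βxᵢ)/9 − β/1 = 0, so β = Σxᵢyᵢ / (Σxᵢ² + σ²/τ²).
Σxᵢyᵢ = 5·20 + 6·21 + 4·15 + 4·18 + 2·7 = 372; Σxᵢ² = 97; σ²/τ² = 9.
β̂_MAP = 372 / (97 + 9) = 372/106 ≈ 3.509.

β̂_MAP = 3.509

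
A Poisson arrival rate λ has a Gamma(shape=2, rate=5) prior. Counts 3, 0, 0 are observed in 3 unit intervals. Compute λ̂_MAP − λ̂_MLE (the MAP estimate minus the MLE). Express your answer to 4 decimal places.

MAP − MLE = -0.5000

Σxᵢ = 3. Posterior is Gamma(5, 8); MAP = (5−1)/8 = 4/8 ≈ 0.50000.
MLE = x̄ = 3/3 ≈ 1.00000.
Difference = 4/8 − 3/3 = -1/2 ≈ -0.5000.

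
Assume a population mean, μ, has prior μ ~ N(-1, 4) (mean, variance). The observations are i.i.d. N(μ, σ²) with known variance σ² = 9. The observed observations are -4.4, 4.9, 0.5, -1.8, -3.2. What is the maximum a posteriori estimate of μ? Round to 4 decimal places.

μ̂_MAP = -0.8621

n = 5; x̄ = ((-4.4) + 4.9 + 0.5 + (-1.8) + (-3.2))/5 = -4/5 = -0.8.
For a Normal prior and Normal likelihood with known variance, the posterior is Normal; its mode equals its mean, the precision-weighted average.
Prior precision 1/σ₀² = 1/4 = 0.25; data precision n/σ² = 5/9.
μ̂ = (0.25·(-1) + (5/9)·(-0.8)) / (0.25 + 5/9) = (-25/36)/(29/36) = -25/29 ≈ -0.8621.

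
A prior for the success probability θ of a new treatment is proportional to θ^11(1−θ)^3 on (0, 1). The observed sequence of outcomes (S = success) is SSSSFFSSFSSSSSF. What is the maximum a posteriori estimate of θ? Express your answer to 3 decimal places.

The prior density ∝ θ^11(1−θ)^3 is the kernel of Beta(12, 4).
Data: 11 successes in 15 trials (from the sequence). The binomial likelihood contributes θ^11(1−θ)^4, so the posterior is Beta(12+11, 4+4) = Beta(23, 8).
For Beta(a, b) with a, b > 1 the mode is (a−1)/(a+b−2) = 22/29 ≈ 0.759.

θ̂_MAP = 0.759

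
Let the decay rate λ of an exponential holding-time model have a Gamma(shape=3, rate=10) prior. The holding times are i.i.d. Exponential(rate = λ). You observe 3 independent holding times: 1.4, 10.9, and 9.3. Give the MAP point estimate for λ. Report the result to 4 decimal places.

The Exponential(rate=λ) likelihood is ∝ λ^n e^(−λΣtᵢ). Here n = 3 and Σtᵢ = 1.4 + 10.9 + 9.3 = 21.6.
Posterior ∝ λ^2e^(−10λ) · λ^3e^(−21.6λ) = λ^5e^(−31.6λ), i.e. Gamma(6, 31.6).
Mode = (a−1)/b = 5/31.6 ≈ 0.1582.

λ̂_MAP = 0.1582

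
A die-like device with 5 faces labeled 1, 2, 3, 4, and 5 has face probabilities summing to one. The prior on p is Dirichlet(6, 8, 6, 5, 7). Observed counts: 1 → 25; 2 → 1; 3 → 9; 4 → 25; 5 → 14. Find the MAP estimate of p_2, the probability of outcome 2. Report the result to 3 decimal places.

The posterior is Dirichlet(αᵢ + nᵢ) = Dirichlet(31, 9, 15, 30, 21).
For a Dirichlet(a₁,…,a_K) with all aᵢ > 1, the mode has j-th component (aⱼ − 1)/(Σaᵢ − K).
Here Σaᵢ = 106 and K = 5, so p_2 = (9 − 1)/(106 − 5) = 8/101 ≈ 0.079.

MAP estimate: 0.079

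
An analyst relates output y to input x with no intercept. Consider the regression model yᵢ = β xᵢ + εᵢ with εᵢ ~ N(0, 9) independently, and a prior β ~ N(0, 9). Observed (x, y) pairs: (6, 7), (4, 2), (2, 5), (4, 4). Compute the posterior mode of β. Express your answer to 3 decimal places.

β̂_MAP = 1.041

log p(β | y) = −Σ(yᵢ − βxᵢ)²/(2·9) − β²/(2·9) + const.
Setting the derivative to zero: Σxᵢ(yᵢ − βxᵢ)/9 − β/9 = 0, so β = Σxᵢyᵢ / (Σxᵢ² + σ²/τ²).
Σxᵢyᵢ = 6·7 + 4·2 + 2·5 + 4·4 = 76; Σxᵢ² = 72; σ²/τ² = 1.
β̂_MAP = 76 / (72 + 1) = 76/73 ≈ 1.041.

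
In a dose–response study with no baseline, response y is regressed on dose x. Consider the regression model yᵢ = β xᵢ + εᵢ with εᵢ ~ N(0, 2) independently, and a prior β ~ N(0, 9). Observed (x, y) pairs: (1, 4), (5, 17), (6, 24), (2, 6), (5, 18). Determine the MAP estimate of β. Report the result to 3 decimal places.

log p(β | y) = −Σ(yᵢ − βxᵢ)²/(2·2) − β²/(2·9) + const.
Setting the derivative to zero: Σxᵢ(yᵢ − βxᵢ)/2 − β/9 = 0, so β = Σxᵢyᵢ / (Σxᵢ² + σ²/τ²).
Σxᵢyᵢ = 1·4 + 5·17 + 6·24 + 2·6 + 5·18 = 335; Σxᵢ² = 91; σ²/τ² = 2/9.
β̂_MAP = 335 / (91 + 2/9) = 335/(821/9) = 3015/821 ≈ 3.672.

β̂_MAP = 3.672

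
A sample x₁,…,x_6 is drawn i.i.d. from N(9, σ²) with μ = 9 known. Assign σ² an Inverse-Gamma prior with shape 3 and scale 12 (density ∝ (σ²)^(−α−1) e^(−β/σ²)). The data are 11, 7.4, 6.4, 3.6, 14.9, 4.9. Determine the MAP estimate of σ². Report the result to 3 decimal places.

σ̂²_MAP = 8.436

Sum of squared deviations about the known mean: SS = (11−9)² + (7.4−9)² + (6.4−9)² + (3.6−9)² + (14.9−9)² + (4.9−9)² = 94.1.
The Normal likelihood contributes (σ²)^(−n/2) exp(−SS/(2σ²)), so the posterior is Inverse-Gamma(α + n/2, β + SS/2) = Inverse-Gamma(6, 59.05).
The mode of Inverse-Gamma(a, b) is b/(a+1) = 59.05/7 ≈ 8.436.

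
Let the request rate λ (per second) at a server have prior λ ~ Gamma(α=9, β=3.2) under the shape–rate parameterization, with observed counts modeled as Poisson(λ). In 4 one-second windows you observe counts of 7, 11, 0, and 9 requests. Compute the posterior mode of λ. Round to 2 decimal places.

Σxᵢ = 7+11+0+9 = 27, with n = 4.
Posterior ∝ λ^8e^(−3.2λ) · λ^27e^(−4λ) = λ^35e^(−7.2λ), i.e. Gamma(shape=36, rate=7.2).
The mode of a Gamma(a, b) with a ≥ 1 (shape–rate) is (a−1)/b = 35/7.2 ≈ 4.86.

λ̂_MAP = 4.86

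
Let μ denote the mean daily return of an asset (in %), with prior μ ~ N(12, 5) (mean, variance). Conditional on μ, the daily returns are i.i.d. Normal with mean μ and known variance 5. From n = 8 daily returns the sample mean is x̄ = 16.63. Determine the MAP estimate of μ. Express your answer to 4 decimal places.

n = 8, x̄ = 16.63.
For a Normal prior and Normal likelihood with known variance, the posterior is Normal; its mode equals its mean, the precision-weighted average.
Prior precision 1/σ₀² = 1/5 = 0.2; data precision n/σ² = 8/5 = 1.6.
μ̂ = (0.2·12 + 1.6·16.63) / (0.2 + 1.6) = 29.008/1.8 = 3626/225 ≈ 16.1156.

μ̂_MAP = 16.1156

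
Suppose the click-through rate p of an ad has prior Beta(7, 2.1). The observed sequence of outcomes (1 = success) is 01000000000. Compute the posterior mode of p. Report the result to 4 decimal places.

Prior: Beta(7, 2.1).
Data: 1 success in 11 trials (from the sequence). The binomial likelihood contributes p(1−p)^10, so the posterior is Beta(7+1, 2.1+10) = Beta(8, 12.1).
For Beta(a, b) with a, b > 1 the mode is (a−1)/(a+b−2) = 7/18.1 ≈ 0.3867.

p̂_MAP = 0.3867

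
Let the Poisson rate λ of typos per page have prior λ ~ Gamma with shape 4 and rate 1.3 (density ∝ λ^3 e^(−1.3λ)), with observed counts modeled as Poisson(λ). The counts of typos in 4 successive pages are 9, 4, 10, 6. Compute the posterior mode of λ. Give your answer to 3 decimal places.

Σxᵢ = 9+4+10+6 = 29, with n = 4.
Posterior ∝ λ^3e^(−1.3λ) · λ^29e^(−4λ) = λ^32e^(−5.3λ), i.e. Gamma(shape=33, rate=5.3).
The mode of a Gamma(a, b) with a ≥ 1 (shape–rate) is (a−1)/b = 32/5.3 ≈ 6.038.

λ̂_MAP = 6.038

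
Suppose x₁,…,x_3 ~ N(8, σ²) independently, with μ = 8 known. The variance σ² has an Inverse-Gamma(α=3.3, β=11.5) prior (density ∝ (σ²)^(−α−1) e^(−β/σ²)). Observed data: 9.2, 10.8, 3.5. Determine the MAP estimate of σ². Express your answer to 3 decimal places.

Sum of squared deviations about the known mean: SS = (9.2−8)² + (10.8−8)² + (3.5−8)² = 29.53.
The Normal likelihood contributes (σ²)^(−n/2) exp(−SS/(2σ²)), so the posterior is Inverse-Gamma(α + n/2, β + SS/2) = Inverse-Gamma(4.8, 26.265).
The mode of Inverse-Gamma(a, b) is b/(a+1) = 26.265/5.8 ≈ 4.528.

σ̂²_MAP = 4.528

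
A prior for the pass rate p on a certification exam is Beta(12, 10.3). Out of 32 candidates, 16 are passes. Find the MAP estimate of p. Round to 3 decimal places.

Prior: Beta(12, 10.3).
Data: 16 successes in 32 trials. The binomial likelihood contributes p^16(1−p)^16, so the posterior is Beta(12+16, 10.3+16) = Beta(28, 26.3).
For Beta(a, b) with a, b > 1 the mode is (a−1)/(a+b−2) = 27/52.3 ≈ 0.516.

p̂_MAP = 0.516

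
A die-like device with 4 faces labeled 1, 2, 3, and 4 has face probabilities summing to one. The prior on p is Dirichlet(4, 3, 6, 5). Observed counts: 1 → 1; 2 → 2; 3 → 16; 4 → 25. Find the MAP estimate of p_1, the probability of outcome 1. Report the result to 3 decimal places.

The posterior is Dirichlet(αᵢ + nᵢ) = Dirichlet(5, 5, 22, 30).
For a Dirichlet(a₁,…,a_K) with all aᵢ > 1, the mode has j-th component (aⱼ − 1)/(Σaᵢ − K).
Here Σaᵢ = 62 and K = 4, so p_1 = (5 − 1)/(62 − 4) = 4/58 ≈ 0.069.

MAP estimate: 0.069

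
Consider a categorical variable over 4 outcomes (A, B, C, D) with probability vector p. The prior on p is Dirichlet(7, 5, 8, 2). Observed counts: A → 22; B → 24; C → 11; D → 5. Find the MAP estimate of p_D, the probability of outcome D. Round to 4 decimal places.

The posterior is Dirichlet(αᵢ + nᵢ) = Dirichlet(29, 29, 19, 7).
For a Dirichlet(a₁,…,a_K) with all aᵢ > 1, the mode has j-th component (aⱼ − 1)/(Σaᵢ − K).
Here Σaᵢ = 84 and K = 4, so p_D = (7 − 1)/(84 − 4) = 6/80 ≈ 0.0750.

MAP estimate of p_D = 0.0750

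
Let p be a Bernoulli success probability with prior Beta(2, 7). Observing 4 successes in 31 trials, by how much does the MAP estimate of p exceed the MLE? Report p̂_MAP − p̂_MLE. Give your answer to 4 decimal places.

MAP − MLE = 0.0025

Posterior is Beta(6, 34); MAP = (6−1)/(40−2) = 5/38 ≈ 0.13158.
MLE ignores the prior: p̂_MLE = k/n = 4/31 ≈ 0.12903.
Difference = 5/38 − 4/31 = 3/1178 ≈ 0.0025.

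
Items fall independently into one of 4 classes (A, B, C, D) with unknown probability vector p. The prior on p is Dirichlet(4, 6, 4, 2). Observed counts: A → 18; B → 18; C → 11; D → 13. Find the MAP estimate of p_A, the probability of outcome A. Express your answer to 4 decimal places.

MAP estimate of p_A = 0.2917

The posterior is Dirichlet(αᵢ + nᵢ) = Dirichlet(22, 24, 15, 15).
For a Dirichlet(a₁,…,a_K) with all aᵢ > 1, the mode has j-th component (aⱼ − 1)/(Σaᵢ − K).
Here Σaᵢ = 76 and K = 4, so p_A = (22 − 1)/(76 − 4) = 21/72 ≈ 0.2917.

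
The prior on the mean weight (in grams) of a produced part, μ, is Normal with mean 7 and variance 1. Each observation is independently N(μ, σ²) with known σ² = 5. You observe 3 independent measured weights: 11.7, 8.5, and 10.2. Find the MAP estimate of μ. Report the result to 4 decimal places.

μ̂_MAP = 8.1750

n = 3; x̄ = (11.7 + 8.5 + 10.2)/3 = 30.4/3 = 152/15 ≈ 10.1333.
For a Normal prior and Normal likelihood with known variance, the posterior is Normal; its mode equals its mean, the precision-weighted average.
Prior precision 1/σ₀² = 1/1 = 1; data precision n/σ² = 3/5 = 0.6.
μ̂ = (1·7 + 0.6·(152/15)) / (1 + 0.6) = 13.08/1.6 = 8.1750.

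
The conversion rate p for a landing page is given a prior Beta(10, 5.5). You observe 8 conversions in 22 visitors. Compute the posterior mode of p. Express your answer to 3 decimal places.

Prior: Beta(10, 5.5).
Data: 8 successes in 22 trials. The binomial likelihood contributes p^8(1−p)^14, so the posterior is Beta(10+8, 5.5+14) = Beta(18, 19.5).
For Beta(a, b) with a, b > 1 the mode is (a−1)/(a+b−2) = 17/35.5 ≈ 0.479.

p̂_MAP = 0.479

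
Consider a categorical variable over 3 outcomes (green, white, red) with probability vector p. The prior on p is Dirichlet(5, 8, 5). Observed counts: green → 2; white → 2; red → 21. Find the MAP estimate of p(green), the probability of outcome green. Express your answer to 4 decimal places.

MAP estimate of p(green) = 0.1500

The posterior is Dirichlet(αᵢ + nᵢ) = Dirichlet(7, 10, 26).
For a Dirichlet(a₁,…,a_K) with all aᵢ > 1, the mode has j-th component (aⱼ − 1)/(Σaᵢ − K).
Here Σaᵢ = 43 and K = 3, so p(green) = (7 − 1)/(43 − 3) = 6/40 ≈ 0.1500.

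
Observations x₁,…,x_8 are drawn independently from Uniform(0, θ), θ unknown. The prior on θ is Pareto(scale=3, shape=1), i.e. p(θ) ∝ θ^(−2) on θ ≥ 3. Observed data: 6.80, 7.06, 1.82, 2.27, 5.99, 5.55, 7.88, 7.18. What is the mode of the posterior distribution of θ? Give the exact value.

The Uniform(0, θ) likelihood is θ^(−n) for θ ≥ max(xᵢ), zero otherwise. Here max(xᵢ) = 7.88.
Posterior ∝ θ^(−2) · θ^(−8) = θ^(−10) on θ ≥ max(3, 7.88) = 7.88.
This density is strictly decreasing in θ, so the posterior mode lies at the lower boundary of the support.

θ̂_MAP = 7.88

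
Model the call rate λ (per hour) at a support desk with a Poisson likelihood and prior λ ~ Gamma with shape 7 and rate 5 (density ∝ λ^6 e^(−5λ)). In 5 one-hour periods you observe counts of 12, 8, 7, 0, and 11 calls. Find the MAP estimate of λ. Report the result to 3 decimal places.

Σxᵢ = 12+8+7+0+11 = 38, with n = 5.
Posterior ∝ λ^6e^(−5λ) · λ^38e^(−5λ) = λ^44e^(−10λ), i.e. Gamma(shape=45, rate=10).
The mode of a Gamma(a, b) with a ≥ 1 (shape–rate) is (a−1)/b = 44/10 ≈ 4.400.

λ̂_MAP = 4.400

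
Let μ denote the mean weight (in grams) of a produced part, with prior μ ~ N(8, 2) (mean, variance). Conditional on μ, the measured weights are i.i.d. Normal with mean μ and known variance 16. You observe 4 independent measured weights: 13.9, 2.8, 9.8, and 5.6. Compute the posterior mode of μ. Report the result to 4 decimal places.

μ̂_MAP = 8.0083

n = 4; x̄ = (13.9 + 2.8 + 9.8 + 5.6)/4 = 32.1/4 = 8.025.
For a Normal prior and Normal likelihood with known variance, the posterior is Normal; its mode equals its mean, the precision-weighted average.
Prior precision 1/σ₀² = 1/2 = 0.5; data precision n/σ² = 4/16 = 0.25.
μ̂ = (0.5·8 + 0.25·8.025) / (0.5 + 0.25) = 6.00625/0.75 = 961/120 ≈ 8.0083.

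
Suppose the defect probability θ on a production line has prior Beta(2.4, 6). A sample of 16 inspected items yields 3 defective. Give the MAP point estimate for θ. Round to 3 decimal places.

θ̂_MAP = 0.196

Prior: Beta(2.4, 6).
Data: 3 successes in 16 trials. The binomial likelihood contributes θ^3(1−θ)^13, so the posterior is Beta(2.4+3, 6+13) = Beta(5.4, 19).
For Beta(a, b) with a, b > 1 the mode is (a−1)/(a+b−2) = 4.4/22.4 ≈ 0.196.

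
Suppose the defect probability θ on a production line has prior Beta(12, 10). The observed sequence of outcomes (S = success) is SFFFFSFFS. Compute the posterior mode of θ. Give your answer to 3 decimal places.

θ̂_MAP = 0.483

Prior: Beta(12, 10).
Data: 3 successes in 9 trials (from the sequence). The binomial likelihood contributes θ^3(1−θ)^6, so the posterior is Beta(12+3, 10+6) = Beta(15, 16).
For Beta(a, b) with a, b > 1 the mode is (a−1)/(a+b−2) = 14/29 ≈ 0.483.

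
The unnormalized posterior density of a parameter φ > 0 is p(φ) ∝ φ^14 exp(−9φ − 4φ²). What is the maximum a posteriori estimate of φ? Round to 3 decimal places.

ℓ'(φ) = 14/φ − 9 − 8φ. Setting this to zero and multiplying by φ: 8φ² + 9φ − 14 = 0.
φ = (−9 + √(9² + 4·8·14)) / (2·8) = (−9 + √529) / 16 = (−9 + 23)/16 = 7/8.
ℓ''(φ) = −14/φ² − 8 < 0, confirming a maximum.

φ̂_MAP = 0.875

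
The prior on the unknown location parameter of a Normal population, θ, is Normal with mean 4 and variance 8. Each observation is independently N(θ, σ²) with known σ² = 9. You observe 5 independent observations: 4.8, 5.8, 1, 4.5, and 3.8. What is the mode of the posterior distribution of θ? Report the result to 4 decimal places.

n = 5; x̄ = (4.8 + 5.8 + 1 + 4.5 + 3.8)/5 = 19.9/5 = 3.98.
For a Normal prior and Normal likelihood with known variance, the posterior is Normal; its mode equals its mean, the precision-weighted average.
Prior precision 1/σ₀² = 1/8 = 0.125; data precision n/σ² = 5/9.
θ̂ = (0.125·4 + (5/9)·3.98) / (0.125 + 5/9) = (122/45)/(49/72) = 976/245 ≈ 3.9837.

θ̂_MAP = 3.9837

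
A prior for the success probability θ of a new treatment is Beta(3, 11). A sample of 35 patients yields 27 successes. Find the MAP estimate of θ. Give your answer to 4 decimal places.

Prior: Beta(3, 11).
Data: 27 successes in 35 trials. The binomial likelihood contributes θ^27(1−θ)^8, so the posterior is Beta(3+27, 11+8) = Beta(30, 19).
For Beta(a, b) with a, b > 1 the mode is (a−1)/(a+b−2) = 29/47 ≈ 0.6170.

θ̂_MAP = 0.6170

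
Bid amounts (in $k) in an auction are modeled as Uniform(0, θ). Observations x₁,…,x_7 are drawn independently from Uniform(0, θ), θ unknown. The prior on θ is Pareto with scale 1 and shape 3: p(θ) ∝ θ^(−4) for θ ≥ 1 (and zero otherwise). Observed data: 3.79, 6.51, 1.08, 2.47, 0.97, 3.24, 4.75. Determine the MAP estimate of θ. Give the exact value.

The Uniform(0, θ) likelihood is θ^(−n) for θ ≥ max(xᵢ), zero otherwise. Here max(xᵢ) = 6.51.
Posterior ∝ θ^(−4) · θ^(−7) = θ^(−11) on θ ≥ max(1, 6.51) = 6.51.
This density is strictly decreasing in θ, so the posterior mode lies at the lower boundary of the support.

θ̂_MAP = 6.51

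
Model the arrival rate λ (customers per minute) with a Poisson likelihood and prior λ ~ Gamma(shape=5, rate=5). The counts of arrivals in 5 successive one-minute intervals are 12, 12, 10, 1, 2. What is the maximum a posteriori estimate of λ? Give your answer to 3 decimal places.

λ̂_MAP = 4.100

Σxᵢ = 12+12+10+1+2 = 37, with n = 5.
Posterior ∝ λ^4e^(−5λ) · λ^37e^(−5λ) = λ^41e^(−10λ), i.e. Gamma(shape=42, rate=10).
The mode of a Gamma(a, b) with a ≥ 1 (shape–rate) is (a−1)/b = 41/10 ≈ 4.100.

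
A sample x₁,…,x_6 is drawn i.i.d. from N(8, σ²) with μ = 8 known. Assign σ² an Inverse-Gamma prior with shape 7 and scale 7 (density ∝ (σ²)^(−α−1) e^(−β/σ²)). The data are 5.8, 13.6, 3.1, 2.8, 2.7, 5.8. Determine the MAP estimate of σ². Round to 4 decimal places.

Sum of squared deviations about the known mean: SS = (5.8−8)² + (13.6−8)² + (3.1−8)² + (2.8−8)² + (2.7−8)² + (5.8−8)² = 120.18.
The Normal likelihood contributes (σ²)^(−n/2) exp(−SS/(2σ²)), so the posterior is Inverse-Gamma(α + n/2, β + SS/2) = Inverse-Gamma(10, 67.09).
The mode of Inverse-Gamma(a, b) is b/(a+1) = 67.09/11 ≈ 6.0991.

σ̂²_MAP = 6.0991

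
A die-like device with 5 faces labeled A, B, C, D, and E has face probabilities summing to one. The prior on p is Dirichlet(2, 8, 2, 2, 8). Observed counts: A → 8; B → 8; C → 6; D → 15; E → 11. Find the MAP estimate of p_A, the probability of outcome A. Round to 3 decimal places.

The posterior is Dirichlet(αᵢ + nᵢ) = Dirichlet(10, 16, 8, 17, 19).
For a Dirichlet(a₁,…,a_K) with all aᵢ > 1, the mode has j-th component (aⱼ − 1)/(Σaᵢ − K).
Here Σaᵢ = 70 and K = 5, so p_A = (10 − 1)/(70 − 5) = 9/65 ≈ 0.138.

MAP estimate of p_A = 0.138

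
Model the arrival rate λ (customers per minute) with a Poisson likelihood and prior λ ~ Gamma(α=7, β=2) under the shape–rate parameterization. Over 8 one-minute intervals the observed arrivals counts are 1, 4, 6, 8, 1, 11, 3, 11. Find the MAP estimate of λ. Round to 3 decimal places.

λ̂_MAP = 5.100

Σxᵢ = 1+4+6+8+1+11+3+11 = 45, with n = 8.
Posterior ∝ λ^6e^(−2λ) · λ^45e^(−8λ) = λ^51e^(−10λ), i.e. Gamma(shape=52, rate=10).
The mode of a Gamma(a, b) with a ≥ 1 (shape–rate) is (a−1)/b = 51/10 ≈ 5.100.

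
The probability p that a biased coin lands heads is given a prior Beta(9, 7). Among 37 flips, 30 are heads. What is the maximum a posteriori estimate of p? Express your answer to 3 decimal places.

p̂_MAP = 0.745

Prior: Beta(9, 7).
Data: 30 successes in 37 trials. The binomial likelihood contributes p^30(1−p)^7, so the posterior is Beta(9+30, 7+7) = Beta(39, 14).
For Beta(a, b) with a, b > 1 the mode is (a−1)/(a+b−2) = 38/51 ≈ 0.745.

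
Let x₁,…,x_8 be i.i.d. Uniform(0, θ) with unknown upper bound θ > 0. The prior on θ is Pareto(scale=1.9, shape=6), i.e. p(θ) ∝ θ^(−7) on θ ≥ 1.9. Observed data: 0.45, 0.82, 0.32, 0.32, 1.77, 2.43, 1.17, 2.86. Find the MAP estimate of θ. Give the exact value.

θ̂_MAP = 2.86

The Uniform(0, θ) likelihood is θ^(−n) for θ ≥ max(xᵢ), zero otherwise. Here max(xᵢ) = 2.86.
Posterior ∝ θ^(−7) · θ^(−8) = θ^(−15) on θ ≥ max(1.9, 2.86) = 2.86.
This density is strictly decreasing in θ, so the posterior mode lies at the lower boundary of the support.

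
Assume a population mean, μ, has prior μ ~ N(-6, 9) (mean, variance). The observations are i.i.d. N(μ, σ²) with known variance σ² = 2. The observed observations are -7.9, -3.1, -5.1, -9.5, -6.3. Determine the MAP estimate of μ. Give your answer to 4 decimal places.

n = 5; x̄ = ((-7.9) + (-3.1) + (-5.1) + (-9.5) + (-6.3))/5 = -31.9/5 = -6.38.
For a Normal prior and Normal likelihood with known variance, the posterior is Normal; its mode equals its mean, the precision-weighted average.
Prior precision 1/σ₀² = 1/9; data precision n/σ² = 5/2 = 2.5.
μ̂ = ((1/9)·(-6) + 2.5·(-6.38)) / (1/9 + 2.5) = (-997/60)/(47/18) = -2991/470 ≈ -6.3638.

μ̂_MAP = -6.3638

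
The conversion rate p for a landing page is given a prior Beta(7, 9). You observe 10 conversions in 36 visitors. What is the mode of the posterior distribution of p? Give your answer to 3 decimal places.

p̂_MAP = 0.320

Prior: Beta(7, 9).
Data: 10 successes in 36 trials. The binomial likelihood contributes p^10(1−p)^26, so the posterior is Beta(7+10, 9+26) = Beta(17, 35).
For Beta(a, b) with a, b > 1 the mode is (a−1)/(a+b−2) = 16/50 ≈ 0.320.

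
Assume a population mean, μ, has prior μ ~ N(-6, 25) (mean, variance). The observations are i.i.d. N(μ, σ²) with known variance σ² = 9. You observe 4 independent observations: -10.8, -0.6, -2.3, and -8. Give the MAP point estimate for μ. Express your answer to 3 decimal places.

μ̂_MAP = -5.472

n = 4; x̄ = ((-10.8) + (-0.6) + (-2.3) + (-8))/4 = -21.7/4 = -5.425.
For a Normal prior and Normal likelihood with known variance, the posterior is Normal; its mode equals its mean, the precision-weighted average.
Prior precision 1/σ₀² = 1/25 = 0.04; data precision n/σ² = 4/9.
μ̂ = (0.04·(-6) + (4/9)·(-5.425)) / (0.04 + 4/9) = (-1193/450)/(109/225) = -1193/218 ≈ -5.472.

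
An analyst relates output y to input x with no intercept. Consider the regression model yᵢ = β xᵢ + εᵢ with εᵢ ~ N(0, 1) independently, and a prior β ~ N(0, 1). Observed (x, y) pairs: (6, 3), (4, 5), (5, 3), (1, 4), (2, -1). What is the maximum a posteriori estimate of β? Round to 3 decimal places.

β̂_MAP = 0.663

log p(β | y) = −Σ(yᵢ − βxᵢ)²/(2·1) − β²/(2·1) + const.
Setting the derivative to zero: Σxᵢ(yᵢ − βxᵢ)/1 − β/1 = 0, so β = Σxᵢyᵢ / (Σxᵢ² + σ²/τ²).
Σxᵢyᵢ = 6·3 + 4·5 + 5·3 + 1·4 + 2·(-1) = 55; Σxᵢ² = 82; σ²/τ² = 1.
β̂_MAP = 55 / (82 + 1) = 55/83 ≈ 0.663.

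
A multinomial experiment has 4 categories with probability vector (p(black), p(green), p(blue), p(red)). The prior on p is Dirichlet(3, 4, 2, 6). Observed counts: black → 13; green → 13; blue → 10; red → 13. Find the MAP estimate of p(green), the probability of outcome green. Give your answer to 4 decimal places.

MAP estimate of p(green) = 0.2667

The posterior is Dirichlet(αᵢ + nᵢ) = Dirichlet(16, 17, 12, 19).
For a Dirichlet(a₁,…,a_K) with all aᵢ > 1, the mode has j-th component (aⱼ − 1)/(Σaᵢ − K).
Here Σaᵢ = 64 and K = 4, so p(green) = (17 − 1)/(64 − 4) = 16/60 ≈ 0.2667.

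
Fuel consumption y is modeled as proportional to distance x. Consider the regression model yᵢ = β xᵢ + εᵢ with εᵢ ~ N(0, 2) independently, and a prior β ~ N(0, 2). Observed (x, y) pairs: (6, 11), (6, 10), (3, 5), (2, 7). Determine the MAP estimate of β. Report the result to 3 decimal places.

β̂_MAP = 1.802

log p(β | y) = −Σ(yᵢ − βxᵢ)²/(2·2) − β²/(2·2) + const.
Setting the derivative to zero: Σxᵢ(yᵢ − βxᵢ)/2 − β/2 = 0, so β = Σxᵢyᵢ / (Σxᵢ² + σ²/τ²).
Σxᵢyᵢ = 6·11 + 6·10 + 3·5 + 2·7 = 155; Σxᵢ² = 85; σ²/τ² = 1.
β̂_MAP = 155 / (85 + 1) = 155/86 ≈ 1.802.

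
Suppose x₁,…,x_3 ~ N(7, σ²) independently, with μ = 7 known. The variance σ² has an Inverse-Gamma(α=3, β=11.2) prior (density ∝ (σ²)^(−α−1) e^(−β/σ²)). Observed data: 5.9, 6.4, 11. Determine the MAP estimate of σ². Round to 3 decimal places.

Sum of squared deviations about the known mean: SS = (5.9−7)² + (6.4−7)² + (11−7)² = 17.57.
The Normal likelihood contributes (σ²)^(−n/2) exp(−SS/(2σ²)), so the posterior is Inverse-Gamma(α + n/2, β + SS/2) = Inverse-Gamma(4.5, 19.985).
The mode of Inverse-Gamma(a, b) is b/(a+1) = 19.985/5.5 ≈ 3.634.

σ̂²_MAP = 3.634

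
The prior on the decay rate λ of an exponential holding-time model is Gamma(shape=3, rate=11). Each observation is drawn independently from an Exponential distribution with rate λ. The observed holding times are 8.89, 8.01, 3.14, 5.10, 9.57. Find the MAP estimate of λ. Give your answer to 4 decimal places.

The Exponential(rate=λ) likelihood is ∝ λ^n e^(−λΣtᵢ). Here n = 5 and Σtᵢ = 8.89 + 8.01 + 3.14 + 5.10 + 9.57 = 34.71.
Posterior ∝ λ^2e^(−11λ) · λ^5e^(−34.71λ) = λ^7e^(−45.71λ), i.e. Gamma(8, 45.71).
Mode = (a−1)/b = 7/45.71 ≈ 0.1531.

λ̂_MAP = 0.1531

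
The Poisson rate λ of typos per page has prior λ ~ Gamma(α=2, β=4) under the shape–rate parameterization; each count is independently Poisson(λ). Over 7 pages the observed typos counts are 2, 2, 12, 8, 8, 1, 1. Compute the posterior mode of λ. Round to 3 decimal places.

λ̂_MAP = 3.182

Σxᵢ = 2+2+12+8+8+1+1 = 34, with n = 7.
Posterior ∝ λe^(−4λ) · λ^34e^(−7λ) = λ^35e^(−11λ), i.e. Gamma(shape=36, rate=11).
The mode of a Gamma(a, b) with a ≥ 1 (shape–rate) is (a−1)/b = 35/11 ≈ 3.182.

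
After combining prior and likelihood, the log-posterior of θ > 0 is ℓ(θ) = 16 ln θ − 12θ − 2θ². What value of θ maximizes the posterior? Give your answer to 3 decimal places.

θ̂_MAP = 1.000

ℓ'(θ) = 16/θ − 12 − 4θ. Setting this to zero and multiplying by θ: 4θ² + 12θ − 16 = 0.
θ = (−12 + √(12² + 4·4·16)) / (2·4) = (−12 + √400) / 8 = (−12 + 20)/8 = 1.
ℓ''(θ) = −16/θ² − 4 < 0, confirming a maximum.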